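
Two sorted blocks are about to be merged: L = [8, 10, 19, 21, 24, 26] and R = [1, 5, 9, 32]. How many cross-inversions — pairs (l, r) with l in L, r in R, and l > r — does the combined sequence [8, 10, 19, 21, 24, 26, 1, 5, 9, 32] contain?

17 cross-inversions

For each element r of the right run, count left-run elements greater than r:
r = 1: 8, 10, 19, 21, 24, 26 → 6
r = 5: 8, 10, 19, 21, 24, 26 → 6
r = 9: 10, 19, 21, 24, 26 → 5
r = 32: none → 0
Cross-inversions: 6 + 6 + 5 + 0 = 17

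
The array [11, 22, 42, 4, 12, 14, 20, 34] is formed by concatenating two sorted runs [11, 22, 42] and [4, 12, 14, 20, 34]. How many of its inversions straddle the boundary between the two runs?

10 cross-inversions

Count, for every r in R, how many entries of L exceed r:
r = 4: 11, 22, 42 → 3
r = 12: 22, 42 → 2
r = 14: 22, 42 → 2
r = 20: 22, 42 → 2
r = 34: 42 → 1
Cross-inversions: 3 + 2 + 2 + 2 + 1 = 10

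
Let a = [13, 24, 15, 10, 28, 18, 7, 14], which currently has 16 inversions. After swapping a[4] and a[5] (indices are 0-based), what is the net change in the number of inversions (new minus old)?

-1

Positions 4 and 5 hold 28 and 18; after swapping, the array is [13, 24, 15, 10, 18, 28, 7, 14].
For each element, count later entries that are smaller:
13: 2
24: 5
15: 3
10: 1
18: 2
28: 2
7: 0
14: 0
Sum: 2 + 5 + 3 + 1 + 2 + 2 + 0 + 0 = 15
Change: 15 − 16 = -1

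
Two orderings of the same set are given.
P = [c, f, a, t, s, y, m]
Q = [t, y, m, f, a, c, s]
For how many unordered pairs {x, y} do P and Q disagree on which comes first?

Assign each item its position (1..7) in the first ordering, then rewrite the second ordering as that position sequence:
positions: c→1, f→2, a→3, t→4, s→5, y→6, m→7
second ordering as positions: [4, 6, 7, 2, 3, 1, 5]
Discordant pairs = inversions in this position sequence.
4: 2, 3, 1 → 3
6: 2, 3, 1, 5 → 4
7: 2, 3, 1, 5 → 4
2: 1 → 1
3: 1 → 1
1: 0
5: 0
Total: 3 + 4 + 4 + 1 + 1 + 0 + 0 = 13

13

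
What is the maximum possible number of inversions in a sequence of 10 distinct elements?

45 inversions

The maximum occurs when the array is in strictly decreasing order: every one of the C(10, 2) pairs is inverted.
C(10, 2) = 10·9/2 = 45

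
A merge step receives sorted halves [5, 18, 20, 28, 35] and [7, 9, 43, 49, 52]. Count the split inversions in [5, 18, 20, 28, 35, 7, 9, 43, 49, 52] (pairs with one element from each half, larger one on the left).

Take each right-half value and tally the left-half values above it:
r = 7: 18, 20, 28, 35 → 4
r = 9: 18, 20, 28, 35 → 4
r = 43: none → 0
r = 49: none → 0
r = 52: none → 0
Cross-inversions: 4 + 4 + 0 + 0 + 0 = 8

There are 8 split inversions.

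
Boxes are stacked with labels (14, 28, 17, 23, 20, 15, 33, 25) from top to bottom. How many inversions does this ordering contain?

10

Element-by-element contributions:
14: 0
28: 5
17: 1
23: 2
20: 1
15: 0
33: 1
25: 0
Sum: 0 + 5 + 1 + 2 + 1 + 0 + 1 + 0 = 10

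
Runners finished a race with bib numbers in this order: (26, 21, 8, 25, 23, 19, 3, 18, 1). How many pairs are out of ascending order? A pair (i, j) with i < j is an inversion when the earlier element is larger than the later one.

29 out-of-order pairs

For each element, count later entries that are smaller:
26: 8
21: 5
8: 2
25: 5
23: 4
19: 3
3: 1
18: 1
1: 0
Sum: 8 + 5 + 2 + 5 + 4 + 3 + 1 + 1 + 0 = 29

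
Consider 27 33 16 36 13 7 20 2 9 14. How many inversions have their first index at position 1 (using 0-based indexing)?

7 such elements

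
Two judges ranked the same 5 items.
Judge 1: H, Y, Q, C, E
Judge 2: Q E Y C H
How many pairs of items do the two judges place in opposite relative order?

7 discordant pairs

Assign each item its position (1..5) in the first ordering, then rewrite the second ordering as that position sequence:
positions: H→1, Y→2, Q→3, C→4, E→5
second ordering as positions: [3, 5, 2, 4, 1]
Discordant pairs = inversions in this position sequence.
3: 2, 1 → 2
5: 2, 4, 1 → 3
2: 1 → 1
4: 1 → 1
1: 0
Total: 2 + 3 + 1 + 1 + 0 = 7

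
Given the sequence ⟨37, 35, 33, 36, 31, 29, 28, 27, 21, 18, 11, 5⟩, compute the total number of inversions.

64 out-of-order pairs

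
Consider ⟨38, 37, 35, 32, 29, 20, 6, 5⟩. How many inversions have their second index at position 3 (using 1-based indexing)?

2 such elements

The element at index 3 is 35.
Elements before it: 38, 37
Those larger than 35: 38, 37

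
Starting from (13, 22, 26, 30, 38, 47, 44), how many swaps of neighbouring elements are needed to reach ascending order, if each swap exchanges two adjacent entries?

1 adjacent swap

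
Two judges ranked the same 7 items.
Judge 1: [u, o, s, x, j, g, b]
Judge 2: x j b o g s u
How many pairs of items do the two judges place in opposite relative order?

14

Assign each item its position (1..7) in the first ordering, then rewrite the second ordering as that position sequence:
positions: u→1, o→2, s→3, x→4, j→5, g→6, b→7
second ordering as positions: [4, 5, 7, 2, 6, 3, 1]
Discordant pairs = inversions in this position sequence.
4: 2, 3, 1 → 3
5: 2, 3, 1 → 3
7: 2, 6, 3, 1 → 4
2: 1 → 1
6: 3, 1 → 2
3: 1 → 1
1: 0
Total: 3 + 3 + 4 + 1 + 2 + 1 + 0 = 14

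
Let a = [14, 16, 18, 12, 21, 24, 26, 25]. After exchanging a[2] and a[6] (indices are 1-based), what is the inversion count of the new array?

9

Positions 2 and 6 hold 16 and 24; after swapping, the array is [14, 24, 18, 12, 21, 16, 26, 25].
For each element, count later entries that are smaller:
14 → 12 → 1
24 → 18, 12, 21, 16 → 4
18 → 12, 16 → 2
12 → none → 0
21 → 16 → 1
16 → none → 0
26 → 25 → 1
25 → none → 0
Sum: 1 + 4 + 2 + 0 + 1 + 0 + 1 + 0 = 9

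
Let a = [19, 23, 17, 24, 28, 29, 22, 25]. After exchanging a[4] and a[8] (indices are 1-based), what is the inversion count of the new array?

9

Positions 4 and 8 hold 24 and 25; after swapping, the array is [19, 23, 17, 25, 28, 29, 22, 24].
For each element, count later entries that are smaller:
19: 1
23: 2
17: 0
25: 2
28: 2
29: 2
22: 0
24: 0
Sum: 1 + 2 + 0 + 2 + 2 + 2 + 0 + 0 = 9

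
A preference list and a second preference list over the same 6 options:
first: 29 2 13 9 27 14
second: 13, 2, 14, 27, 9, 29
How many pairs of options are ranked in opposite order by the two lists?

9 pairs

Assign each item its position (1..6) in the first ordering, then rewrite the second ordering as that position sequence:
positions: 29→1, 2→2, 13→3, 9→4, 27→5, 14→6
second ordering as positions: [3, 2, 6, 5, 4, 1]
Discordant pairs = inversions in this position sequence.
3: 2, 1 → 2
2: 1 → 1
6: 5, 4, 1 → 3
5: 4, 1 → 2
4: 1 → 1
1: 0
Total: 2 + 1 + 3 + 2 + 1 + 0 = 9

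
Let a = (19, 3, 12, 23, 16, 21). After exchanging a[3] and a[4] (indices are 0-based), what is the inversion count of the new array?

4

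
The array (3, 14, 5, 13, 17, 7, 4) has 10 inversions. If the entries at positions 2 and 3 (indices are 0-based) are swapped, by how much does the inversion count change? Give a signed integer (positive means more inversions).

+1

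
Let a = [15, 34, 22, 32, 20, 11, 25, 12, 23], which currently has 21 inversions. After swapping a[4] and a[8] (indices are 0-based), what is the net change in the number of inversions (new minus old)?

+1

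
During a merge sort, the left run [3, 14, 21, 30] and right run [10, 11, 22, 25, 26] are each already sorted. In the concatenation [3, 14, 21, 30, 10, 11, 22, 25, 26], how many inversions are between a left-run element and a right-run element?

Take each right-half value and tally the left-half values above it:
r = 10: 14, 21, 30 → 3
r = 11: 14, 21, 30 → 3
r = 22: 30 → 1
r = 25: 30 → 1
r = 26: 30 → 1
Cross-inversions: 3 + 3 + 1 + 1 + 1 = 9

There are 9 cross-inversions.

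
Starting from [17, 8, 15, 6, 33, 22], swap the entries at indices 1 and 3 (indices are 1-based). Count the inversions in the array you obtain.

5 inversions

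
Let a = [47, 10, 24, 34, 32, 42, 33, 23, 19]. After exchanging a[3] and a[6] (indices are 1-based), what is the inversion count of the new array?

Positions 3 and 6 hold 24 and 42; after swapping, the array is [47, 10, 42, 34, 32, 24, 33, 23, 19].
Sweep left to right; for each value list the smaller values that follow it:
47: 8
10: 0
42: 6
34: 5
32: 3
24: 2
33: 2
23: 1
19: 0
Sum: 8 + 0 + 6 + 5 + 3 + 2 + 2 + 1 + 0 = 27

27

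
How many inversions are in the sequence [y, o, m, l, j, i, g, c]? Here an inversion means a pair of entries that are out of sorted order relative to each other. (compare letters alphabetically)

Count, for each position, how many later elements it exceeds:
y → o, m, l, j, i, g, c → 7
o → m, l, j, i, g, c → 6
m → l, j, i, g, c → 5
l → j, i, g, c → 4
j → i, g, c → 3
i → g, c → 2
g → c → 1
c → none → 0
Sum: 7 + 6 + 5 + 4 + 3 + 2 + 1 + 0 = 28

28 inversions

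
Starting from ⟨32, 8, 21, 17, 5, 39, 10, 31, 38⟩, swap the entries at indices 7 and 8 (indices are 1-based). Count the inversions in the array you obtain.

16

Positions 7 and 8 hold 10 and 31; after swapping, the array is [32, 8, 21, 17, 5, 39, 31, 10, 38].
Sweep left to right; for each value list the smaller values that follow it:
32 → 8, 21, 17, 5, 31, 10 → 6
8 → 5 → 1
21 → 17, 5, 10 → 3
17 → 5, 10 → 2
5 → none → 0
39 → 31, 10, 38 → 3
31 → 10 → 1
10 → none → 0
38 → none → 0
Sum: 6 + 1 + 3 + 2 + 0 + 3 + 1 + 0 + 0 = 16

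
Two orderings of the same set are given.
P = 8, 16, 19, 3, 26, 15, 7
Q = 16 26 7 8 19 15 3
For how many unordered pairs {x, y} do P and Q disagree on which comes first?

9 disagreeing pairs

Assign each item its position (1..7) in the first ordering, then rewrite the second ordering as that position sequence:
positions: 8→1, 16→2, 19→3, 3→4, 26→5, 15→6, 7→7
second ordering as positions: [2, 5, 7, 1, 3, 6, 4]
Discordant pairs = inversions in this position sequence.
2: 1 → 1
5: 1, 3, 4 → 3
7: 1, 3, 6, 4 → 4
1: 0
3: 0
6: 4 → 1
4: 0
Total: 1 + 3 + 4 + 0 + 0 + 1 + 0 = 9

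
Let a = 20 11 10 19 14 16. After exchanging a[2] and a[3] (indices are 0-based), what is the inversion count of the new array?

Positions 2 and 3 hold 10 and 19; after swapping, the array is [20, 11, 19, 10, 14, 16].
Sweep left to right; for each value list the smaller values that follow it:
20: 5
11: 1
19: 3
10: 0
14: 0
16: 0
Sum: 5 + 1 + 3 + 0 + 0 + 0 = 9

9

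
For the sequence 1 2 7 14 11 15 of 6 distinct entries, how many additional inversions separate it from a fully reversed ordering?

14

Maximum inversions for 6 distinct elements is C(6, 2) = 6·5/2 = 15.
Current inversions — for each element, count later smaller elements:
1: 0
2: 0
7: 0
14: 1
11: 0
15: 0
Current total: 0 + 0 + 0 + 1 + 0 + 0 = 1
Shortfall: 15 − 1 = 14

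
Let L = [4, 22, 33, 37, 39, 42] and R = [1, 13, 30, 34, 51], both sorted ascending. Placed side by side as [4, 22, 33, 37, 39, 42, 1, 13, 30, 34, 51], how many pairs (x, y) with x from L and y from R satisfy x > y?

Cross-inversions: 18

For each element r of the right run, count left-run elements greater than r:
r = 1: 4, 22, 33, 37, 39, 42 → 6
r = 13: 22, 33, 37, 39, 42 → 5
r = 30: 33, 37, 39, 42 → 4
r = 34: 37, 39, 42 → 3
r = 51: none → 0
Cross-inversions: 6 + 5 + 4 + 3 + 0 = 18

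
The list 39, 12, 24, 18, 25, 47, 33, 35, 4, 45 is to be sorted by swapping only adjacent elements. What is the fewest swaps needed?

The minimum number of adjacent swaps to sort an array equals its inversion count, since every such swap removes exactly one inversion.
Count inversions — for each element, later elements that are smaller:
39: 12, 24, 18, 25, 33, 35, 4 → 7
12: 4 → 1
24: 18, 4 → 2
18: 4 → 1
25: 4 → 1
47: 33, 35, 4, 45 → 4
33: 4 → 1
35: 4 → 1
4: none → 0
45: none → 0
Total inversions: 7 + 1 + 2 + 1 + 1 + 4 + 1 + 1 + 0 + 0 = 18

18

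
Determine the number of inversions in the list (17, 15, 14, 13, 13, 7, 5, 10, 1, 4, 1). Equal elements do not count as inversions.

50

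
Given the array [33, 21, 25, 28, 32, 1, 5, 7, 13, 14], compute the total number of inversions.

Sweep left to right; for each value list the smaller values that follow it:
33: 9
21: 5
25: 5
28: 5
32: 5
1: 0
5: 0
7: 0
13: 0
14: 0
Sum: 9 + 5 + 5 + 5 + 5 + 0 + 0 + 0 + 0 + 0 = 29

There are 29 inversions.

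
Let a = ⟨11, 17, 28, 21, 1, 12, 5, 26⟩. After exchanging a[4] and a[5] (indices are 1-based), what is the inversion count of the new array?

13

Positions 4 and 5 hold 21 and 1; after swapping, the array is [11, 17, 28, 1, 21, 12, 5, 26].
Element-by-element contributions:
11 → 1, 5 → 2
17 → 1, 12, 5 → 3
28 → 1, 21, 12, 5, 26 → 5
1 → none → 0
21 → 12, 5 → 2
12 → 5 → 1
5 → none → 0
26 → none → 0
Sum: 2 + 3 + 5 + 0 + 2 + 1 + 0 + 0 = 13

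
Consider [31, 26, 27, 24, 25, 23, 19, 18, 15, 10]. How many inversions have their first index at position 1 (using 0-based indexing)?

7

The element at index 1 is 26.
Elements after it: 27, 24, 25, 23, 19, 18, 15, 10
Those smaller than 26: 24, 25, 23, 19, 18, 15, 10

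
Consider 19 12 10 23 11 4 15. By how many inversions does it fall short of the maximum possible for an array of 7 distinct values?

Maximum inversions for 7 distinct elements is C(7, 2) = 7·6/2 = 21.
Current inversions — for each element, count later smaller elements:
19: 5
12: 3
10: 1
23: 3
11: 1
4: 0
15: 0
Current total: 5 + 3 + 1 + 3 + 1 + 0 + 0 = 13
Shortfall: 21 − 13 = 8

8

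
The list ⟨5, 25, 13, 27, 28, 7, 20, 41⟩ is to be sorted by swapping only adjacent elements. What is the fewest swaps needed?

The minimum number of adjacent swaps to sort an array equals its inversion count, since every such swap removes exactly one inversion.
Count inversions — for each element, later elements that are smaller:
5: none → 0
25: 13, 7, 20 → 3
13: 7 → 1
27: 7, 20 → 2
28: 7, 20 → 2
7: none → 0
20: none → 0
41: none → 0
Total inversions: 0 + 3 + 1 + 2 + 2 + 0 + 0 + 0 = 8

8 adjacent swaps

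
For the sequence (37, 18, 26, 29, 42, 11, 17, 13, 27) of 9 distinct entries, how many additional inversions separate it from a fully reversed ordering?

14

Maximum inversions for 9 distinct elements is C(9, 2) = 9·8/2 = 36.
Current inversions — for each element, count later smaller elements:
37: 7
18: 3
26: 3
29: 4
42: 4
11: 0
17: 1
13: 0
27: 0
Current total: 7 + 3 + 3 + 4 + 4 + 0 + 1 + 0 + 0 = 22
Shortfall: 36 − 22 = 14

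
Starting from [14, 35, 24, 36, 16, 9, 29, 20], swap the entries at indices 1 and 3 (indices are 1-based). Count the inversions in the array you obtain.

16

Positions 1 and 3 hold 14 and 24; after swapping, the array is [24, 35, 14, 36, 16, 9, 29, 20].
Sweep left to right; for each value list the smaller values that follow it:
24 → 14, 16, 9, 20 → 4
35 → 14, 16, 9, 29, 20 → 5
14 → 9 → 1
36 → 16, 9, 29, 20 → 4
16 → 9 → 1
9 → none → 0
29 → 20 → 1
20 → none → 0
Sum: 4 + 5 + 1 + 4 + 1 + 0 + 1 + 0 = 16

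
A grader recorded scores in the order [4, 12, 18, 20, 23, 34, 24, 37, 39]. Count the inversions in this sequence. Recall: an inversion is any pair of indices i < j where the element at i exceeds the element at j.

Element-by-element contributions:
4 → none → 0
12 → none → 0
18 → none → 0
20 → none → 0
23 → none → 0
34 → 24 → 1
24 → none → 0
37 → none → 0
39 → none → 0
Sum: 0 + 0 + 0 + 0 + 0 + 1 + 0 + 0 + 0 = 1

1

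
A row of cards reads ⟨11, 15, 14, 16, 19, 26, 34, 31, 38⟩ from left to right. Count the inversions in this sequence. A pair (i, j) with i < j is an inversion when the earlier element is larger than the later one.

Element-by-element contributions:
11: 0
15: 1
14: 0
16: 0
19: 0
26: 0
34: 1
31: 0
38: 0
Sum: 0 + 1 + 0 + 0 + 0 + 0 + 1 + 0 + 0 = 2

2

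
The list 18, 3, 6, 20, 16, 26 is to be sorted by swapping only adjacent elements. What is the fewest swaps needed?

Each adjacent swap fixes exactly one inversion, so the minimum swap count equals the number of inversions.
Count inversions — for each element, later elements that are smaller:
18: 3, 6, 16 → 3
3: none → 0
6: none → 0
20: 16 → 1
16: none → 0
26: none → 0
Total inversions: 3 + 0 + 0 + 1 + 0 + 0 = 4

4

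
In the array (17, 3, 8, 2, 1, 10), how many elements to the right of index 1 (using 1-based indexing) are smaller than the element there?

5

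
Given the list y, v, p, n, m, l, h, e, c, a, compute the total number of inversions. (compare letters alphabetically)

45

Sweep left to right; for each value list the smaller values that follow it:
y → v, p, n, m, l, h, e, c, a → 9
v → p, n, m, l, h, e, c, a → 8
p → n, m, l, h, e, c, a → 7
n → m, l, h, e, c, a → 6
m → l, h, e, c, a → 5
l → h, e, c, a → 4
h → e, c, a → 3
e → c, a → 2
c → a → 1
a → none → 0
Sum: 9 + 8 + 7 + 6 + 5 + 4 + 3 + 2 + 1 + 0 = 45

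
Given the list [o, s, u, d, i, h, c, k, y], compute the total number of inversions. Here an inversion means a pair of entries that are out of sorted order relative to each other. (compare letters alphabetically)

19

Sweep left to right; for each value list the smaller values that follow it:
o → d, i, h, c, k → 5
s → d, i, h, c, k → 5
u → d, i, h, c, k → 5
d → c → 1
i → h, c → 2
h → c → 1
c → none → 0
k → none → 0
y → none → 0
Sum: 5 + 5 + 5 + 1 + 2 + 1 + 0 + 0 + 0 = 19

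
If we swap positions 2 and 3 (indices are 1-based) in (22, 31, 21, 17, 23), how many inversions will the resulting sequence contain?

Positions 2 and 3 hold 31 and 21; after swapping, the array is [22, 21, 31, 17, 23].
Element-by-element contributions:
22: 2
21: 1
31: 2
17: 0
23: 0
Sum: 2 + 1 + 2 + 0 + 0 = 5

5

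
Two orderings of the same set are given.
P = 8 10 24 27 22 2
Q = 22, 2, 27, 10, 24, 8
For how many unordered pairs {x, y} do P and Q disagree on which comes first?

Disagreeing pairs: 13

Assign each item its position (1..6) in the first ordering, then rewrite the second ordering as that position sequence:
positions: 8→1, 10→2, 24→3, 27→4, 22→5, 2→6
second ordering as positions: [5, 6, 4, 2, 3, 1]
Discordant pairs = inversions in this position sequence.
5: 4, 2, 3, 1 → 4
6: 4, 2, 3, 1 → 4
4: 2, 3, 1 → 3
2: 1 → 1
3: 1 → 1
1: 0
Total: 4 + 4 + 3 + 1 + 1 + 0 = 13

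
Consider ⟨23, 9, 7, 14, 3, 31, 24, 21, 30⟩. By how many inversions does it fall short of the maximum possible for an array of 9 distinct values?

Maximum inversions for 9 distinct elements is C(9, 2) = 9·8/2 = 36.
Current inversions — for each element, count later smaller elements:
23: 5
9: 2
7: 1
14: 1
3: 0
31: 3
24: 1
21: 0
30: 0
Current total: 5 + 2 + 1 + 1 + 0 + 3 + 1 + 0 + 0 = 13
Shortfall: 36 − 13 = 23

23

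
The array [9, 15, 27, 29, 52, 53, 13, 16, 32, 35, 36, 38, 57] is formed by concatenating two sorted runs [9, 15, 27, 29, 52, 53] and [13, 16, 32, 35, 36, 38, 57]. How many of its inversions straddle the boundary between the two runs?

Take each right-half value and tally the left-half values above it:
r = 13: 15, 27, 29, 52, 53 → 5
r = 16: 27, 29, 52, 53 → 4
r = 32: 52, 53 → 2
r = 35: 52, 53 → 2
r = 36: 52, 53 → 2
r = 38: 52, 53 → 2
r = 57: none → 0
Cross-inversions: 5 + 4 + 2 + 2 + 2 + 2 + 0 = 17

17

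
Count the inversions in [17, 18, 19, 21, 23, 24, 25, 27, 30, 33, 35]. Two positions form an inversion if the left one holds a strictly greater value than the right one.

Out-of-order pairs: 0

For each element, count later entries that are smaller:
17 → none → 0
18 → none → 0
19 → none → 0
21 → none → 0
23 → none → 0
24 → none → 0
25 → none → 0
27 → none → 0
30 → none → 0
33 → none → 0
35 → none → 0
Sum: 0 + 0 + 0 + 0 + 0 + 0 + 0 + 0 + 0 + 0 + 0 = 0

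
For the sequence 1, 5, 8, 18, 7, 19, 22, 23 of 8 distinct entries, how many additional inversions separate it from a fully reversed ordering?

26

Maximum inversions for 8 distinct elements is C(8, 2) = 8·7/2 = 28.
Current inversions — for each element, count later smaller elements:
1: 0
5: 0
8: 1
18: 1
7: 0
19: 0
22: 0
23: 0
Current total: 0 + 0 + 1 + 1 + 0 + 0 + 0 + 0 = 2
Shortfall: 28 − 2 = 26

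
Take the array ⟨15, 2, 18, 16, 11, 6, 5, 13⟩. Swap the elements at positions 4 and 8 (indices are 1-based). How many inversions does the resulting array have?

Positions 4 and 8 hold 16 and 13; after swapping, the array is [15, 2, 18, 13, 11, 6, 5, 16].
Sweep left to right; for each value list the smaller values that follow it:
15 → 2, 13, 11, 6, 5 → 5
2 → none → 0
18 → 13, 11, 6, 5, 16 → 5
13 → 11, 6, 5 → 3
11 → 6, 5 → 2
6 → 5 → 1
5 → none → 0
16 → none → 0
Sum: 5 + 0 + 5 + 3 + 2 + 1 + 0 + 0 = 16

16 inversions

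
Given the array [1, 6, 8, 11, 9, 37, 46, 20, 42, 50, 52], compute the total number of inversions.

4 inversions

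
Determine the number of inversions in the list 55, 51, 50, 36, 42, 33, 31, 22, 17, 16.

44

Count, for each position, how many later elements it exceeds:
55: 9
51: 8
50: 7
36: 5
42: 5
33: 4
31: 3
22: 2
17: 1
16: 0
Sum: 9 + 8 + 7 + 5 + 5 + 4 + 3 + 2 + 1 + 0 = 44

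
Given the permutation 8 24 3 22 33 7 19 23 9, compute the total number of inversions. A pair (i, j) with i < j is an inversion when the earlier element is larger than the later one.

There are 17 inversions.

Element-by-element contributions:
8 → 3, 7 → 2
24 → 3, 22, 7, 19, 23, 9 → 6
3 → none → 0
22 → 7, 19, 9 → 3
33 → 7, 19, 23, 9 → 4
7 → none → 0
19 → 9 → 1
23 → 9 → 1
9 → none → 0
Sum: 2 + 6 + 0 + 3 + 4 + 0 + 1 + 1 + 0 = 17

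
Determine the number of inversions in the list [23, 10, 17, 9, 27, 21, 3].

13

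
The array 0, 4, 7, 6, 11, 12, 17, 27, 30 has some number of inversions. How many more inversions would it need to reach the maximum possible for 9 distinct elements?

Maximum inversions for 9 distinct elements is C(9, 2) = 9·8/2 = 36.
Current inversions — for each element, count later smaller elements:
0: 0
4: 0
7: 1
6: 0
11: 0
12: 0
17: 0
27: 0
30: 0
Current total: 0 + 0 + 1 + 0 + 0 + 0 + 0 + 0 + 0 = 1
Shortfall: 36 − 1 = 35

35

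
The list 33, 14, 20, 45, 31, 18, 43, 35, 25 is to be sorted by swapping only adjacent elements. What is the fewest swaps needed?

16

Minimum adjacent swaps = number of inversions (each swap of adjacent out-of-order elements removes one inversion and no swap can remove more).
Count inversions — for each element, later elements that are smaller:
33: 14, 20, 31, 18, 25 → 5
14: none → 0
20: 18 → 1
45: 31, 18, 43, 35, 25 → 5
31: 18, 25 → 2
18: none → 0
43: 35, 25 → 2
35: 25 → 1
25: none → 0
Total inversions: 5 + 0 + 1 + 5 + 2 + 0 + 2 + 1 + 0 = 16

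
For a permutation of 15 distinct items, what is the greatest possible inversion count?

The maximum occurs when the array is in strictly decreasing order: every one of the C(15, 2) pairs is inverted.
C(15, 2) = 15·14/2 = 105

Inversions: 105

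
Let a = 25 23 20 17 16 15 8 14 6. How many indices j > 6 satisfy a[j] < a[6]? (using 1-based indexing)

The element at index 6 is 15.
Elements after it: 8, 14, 6
Those smaller than 15: 8, 14, 6

3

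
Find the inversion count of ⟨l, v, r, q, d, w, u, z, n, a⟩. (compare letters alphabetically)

Element-by-element contributions:
l → d, a → 2
v → r, q, d, u, n, a → 6
r → q, d, n, a → 4
q → d, n, a → 3
d → a → 1
w → u, n, a → 3
u → n, a → 2
z → n, a → 2
n → a → 1
a → none → 0
Sum: 2 + 6 + 4 + 3 + 1 + 3 + 2 + 2 + 1 + 0 = 24

24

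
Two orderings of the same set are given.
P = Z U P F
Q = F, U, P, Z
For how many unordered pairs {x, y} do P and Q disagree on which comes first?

There are 5 disagreeing pairs.

Assign each item its position (1..4) in the first ordering, then rewrite the second ordering as that position sequence:
positions: Z→1, U→2, P→3, F→4
second ordering as positions: [4, 2, 3, 1]
Discordant pairs = inversions in this position sequence.
4: 2, 3, 1 → 3
2: 1 → 1
3: 1 → 1
1: 0
Total: 3 + 1 + 1 + 0 = 5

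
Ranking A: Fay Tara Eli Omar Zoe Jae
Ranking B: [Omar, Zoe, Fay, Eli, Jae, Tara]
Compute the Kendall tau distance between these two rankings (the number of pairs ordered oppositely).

Assign each item its position (1..6) in the first ordering, then rewrite the second ordering as that position sequence:
positions: Fay→1, Tara→2, Eli→3, Omar→4, Zoe→5, Jae→6
second ordering as positions: [4, 5, 1, 3, 6, 2]
Discordant pairs = inversions in this position sequence.
4: 1, 3, 2 → 3
5: 1, 3, 2 → 3
1: 0
3: 2 → 1
6: 2 → 1
2: 0
Total: 3 + 3 + 0 + 1 + 1 + 0 = 8

8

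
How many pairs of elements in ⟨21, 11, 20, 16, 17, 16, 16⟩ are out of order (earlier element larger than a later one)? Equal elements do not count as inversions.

Count, for each position, how many later elements it exceeds:
21: 6
11: 0
20: 4
16: 0
17: 2
16: 0
16: 0
Sum: 6 + 0 + 4 + 0 + 2 + 0 + 0 = 12

12 inversions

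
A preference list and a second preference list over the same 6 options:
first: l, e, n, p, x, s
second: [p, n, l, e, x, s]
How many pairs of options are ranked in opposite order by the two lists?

Assign each item its position (1..6) in the first ordering, then rewrite the second ordering as that position sequence:
positions: l→1, e→2, n→3, p→4, x→5, s→6
second ordering as positions: [4, 3, 1, 2, 5, 6]
Discordant pairs = inversions in this position sequence.
4: 3, 1, 2 → 3
3: 1, 2 → 2
1: 0
2: 0
5: 0
6: 0
Total: 3 + 2 + 0 + 0 + 0 + 0 = 5

5 pairs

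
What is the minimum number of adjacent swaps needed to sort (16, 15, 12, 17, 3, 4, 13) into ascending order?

Swaps: 14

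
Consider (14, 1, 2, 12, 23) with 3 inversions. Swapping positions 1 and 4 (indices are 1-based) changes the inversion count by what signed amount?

-1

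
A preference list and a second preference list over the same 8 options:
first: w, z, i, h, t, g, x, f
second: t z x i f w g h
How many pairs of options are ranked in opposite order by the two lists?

14

Assign each item its position (1..8) in the first ordering, then rewrite the second ordering as that position sequence:
positions: w→1, z→2, i→3, h→4, t→5, g→6, x→7, f→8
second ordering as positions: [5, 2, 7, 3, 8, 1, 6, 4]
Discordant pairs = inversions in this position sequence.
5: 2, 3, 1, 4 → 4
2: 1 → 1
7: 3, 1, 6, 4 → 4
3: 1 → 1
8: 1, 6, 4 → 3
1: 0
6: 4 → 1
4: 0
Total: 4 + 1 + 4 + 1 + 3 + 0 + 1 + 0 = 14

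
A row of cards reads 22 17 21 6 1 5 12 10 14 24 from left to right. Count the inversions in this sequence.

There are 23 inversions.

Element-by-element contributions:
22 → 17, 21, 6, 1, 5, 12, 10, 14 → 8
17 → 6, 1, 5, 12, 10, 14 → 6
21 → 6, 1, 5, 12, 10, 14 → 6
6 → 1, 5 → 2
1 → none → 0
5 → none → 0
12 → 10 → 1
10 → none → 0
14 → none → 0
24 → none → 0
Sum: 8 + 6 + 6 + 2 + 0 + 0 + 1 + 0 + 0 + 0 = 23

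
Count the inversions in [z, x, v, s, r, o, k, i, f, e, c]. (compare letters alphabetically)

55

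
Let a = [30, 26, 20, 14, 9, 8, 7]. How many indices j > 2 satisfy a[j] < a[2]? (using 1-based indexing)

The element at index 2 is 26.
Elements after it: 20, 14, 9, 8, 7
Those smaller than 26: 20, 14, 9, 8, 7

5 such elements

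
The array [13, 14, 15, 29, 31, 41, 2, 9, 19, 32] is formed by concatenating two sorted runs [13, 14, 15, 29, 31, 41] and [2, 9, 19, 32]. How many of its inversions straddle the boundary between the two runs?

16

Take each right-half value and tally the left-half values above it:
r = 2: 13, 14, 15, 29, 31, 41 → 6
r = 9: 13, 14, 15, 29, 31, 41 → 6
r = 19: 29, 31, 41 → 3
r = 32: 41 → 1
Cross-inversions: 6 + 6 + 3 + 1 = 16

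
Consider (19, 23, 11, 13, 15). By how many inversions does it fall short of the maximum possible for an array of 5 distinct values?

4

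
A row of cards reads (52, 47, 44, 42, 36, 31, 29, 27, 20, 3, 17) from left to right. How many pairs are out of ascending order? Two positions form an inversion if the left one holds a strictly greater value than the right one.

For each element, count later entries that are smaller:
52 → 47, 44, 42, 36, 31, 29, 27, 20, 3, 17 → 10
47 → 44, 42, 36, 31, 29, 27, 20, 3, 17 → 9
44 → 42, 36, 31, 29, 27, 20, 3, 17 → 8
42 → 36, 31, 29, 27, 20, 3, 17 → 7
36 → 31, 29, 27, 20, 3, 17 → 6
31 → 29, 27, 20, 3, 17 → 5
29 → 27, 20, 3, 17 → 4
27 → 20, 3, 17 → 3
20 → 3, 17 → 2
3 → none → 0
17 → none → 0
Sum: 10 + 9 + 8 + 7 + 6 + 5 + 4 + 3 + 2 + 0 + 0 = 54

54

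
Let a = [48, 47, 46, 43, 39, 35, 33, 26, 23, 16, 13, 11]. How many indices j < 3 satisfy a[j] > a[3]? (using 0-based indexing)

3

The element at index 3 is 43.
Elements before it: 48, 47, 46
Those larger than 43: 48, 47, 46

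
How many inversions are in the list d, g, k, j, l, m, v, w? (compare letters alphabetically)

1 inversion

Count, for each position, how many later elements it exceeds:
d → none → 0
g → none → 0
k → j → 1
j → none → 0
l → none → 0
m → none → 0
v → none → 0
w → none → 0
Sum: 0 + 0 + 1 + 0 + 0 + 0 + 0 + 0 = 1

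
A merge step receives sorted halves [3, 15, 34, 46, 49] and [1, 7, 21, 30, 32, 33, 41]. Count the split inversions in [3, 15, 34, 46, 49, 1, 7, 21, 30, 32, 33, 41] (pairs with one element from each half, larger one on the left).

Split inversions: 23

For each element r of the right run, count left-run elements greater than r:
r = 1: 3, 15, 34, 46, 49 → 5
r = 7: 15, 34, 46, 49 → 4
r = 21: 34, 46, 49 → 3
r = 30: 34, 46, 49 → 3
r = 32: 34, 46, 49 → 3
r = 33: 34, 46, 49 → 3
r = 41: 46, 49 → 2
Cross-inversions: 5 + 4 + 3 + 3 + 3 + 3 + 2 = 23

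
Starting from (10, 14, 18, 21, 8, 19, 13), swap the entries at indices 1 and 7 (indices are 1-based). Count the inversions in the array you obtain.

10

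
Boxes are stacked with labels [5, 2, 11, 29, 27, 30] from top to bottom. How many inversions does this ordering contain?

2

Inversion pairs (indices are 1-based):
(1,2): 5 > 2
(4,5): 29 > 27
That's 2 pairs.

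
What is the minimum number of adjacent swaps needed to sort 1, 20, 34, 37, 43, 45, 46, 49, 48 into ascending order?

The minimum number of adjacent swaps to sort an array equals its inversion count, since every such swap removes exactly one inversion.
Count inversions — for each element, later elements that are smaller:
1: none → 0
20: none → 0
34: none → 0
37: none → 0
43: none → 0
45: none → 0
46: none → 0
49: 48 → 1
48: none → 0
Total inversions: 0 + 0 + 0 + 0 + 0 + 0 + 0 + 1 + 0 = 1

1 adjacent swap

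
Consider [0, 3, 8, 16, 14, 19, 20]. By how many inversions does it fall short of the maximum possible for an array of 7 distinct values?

20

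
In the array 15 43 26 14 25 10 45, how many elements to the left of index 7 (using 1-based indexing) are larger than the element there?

The element at index 7 is 45.
Elements before it: 15, 43, 26, 14, 25, 10
None of them are larger than 45.

0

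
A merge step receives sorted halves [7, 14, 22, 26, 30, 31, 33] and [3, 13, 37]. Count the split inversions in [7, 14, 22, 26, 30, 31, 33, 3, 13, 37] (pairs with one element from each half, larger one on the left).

For each element r of the right run, count left-run elements greater than r:
r = 3: 7, 14, 22, 26, 30, 31, 33 → 7
r = 13: 14, 22, 26, 30, 31, 33 → 6
r = 37: none → 0
Cross-inversions: 7 + 6 + 0 = 13

13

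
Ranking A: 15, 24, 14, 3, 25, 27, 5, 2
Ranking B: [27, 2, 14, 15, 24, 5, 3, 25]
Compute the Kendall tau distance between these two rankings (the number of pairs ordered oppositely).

Assign each item its position (1..8) in the first ordering, then rewrite the second ordering as that position sequence:
positions: 15→1, 24→2, 14→3, 3→4, 25→5, 27→6, 5→7, 2→8
second ordering as positions: [6, 8, 3, 1, 2, 7, 4, 5]
Discordant pairs = inversions in this position sequence.
6: 3, 1, 2, 4, 5 → 5
8: 3, 1, 2, 7, 4, 5 → 6
3: 1, 2 → 2
1: 0
2: 0
7: 4, 5 → 2
4: 0
5: 0
Total: 5 + 6 + 2 + 0 + 0 + 2 + 0 + 0 = 15

15 discordant pairs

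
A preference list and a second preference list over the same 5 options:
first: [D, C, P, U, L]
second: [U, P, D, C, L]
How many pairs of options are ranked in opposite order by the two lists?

Assign each item its position (1..5) in the first ordering, then rewrite the second ordering as that position sequence:
positions: D→1, C→2, P→3, U→4, L→5
second ordering as positions: [4, 3, 1, 2, 5]
Discordant pairs = inversions in this position sequence.
4: 3, 1, 2 → 3
3: 1, 2 → 2
1: 0
2: 0
5: 0
Total: 3 + 2 + 0 + 0 + 0 = 5

5 pairs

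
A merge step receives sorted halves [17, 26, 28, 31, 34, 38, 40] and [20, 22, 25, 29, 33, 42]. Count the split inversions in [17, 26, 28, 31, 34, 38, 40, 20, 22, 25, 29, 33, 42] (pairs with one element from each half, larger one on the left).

25 split inversions

For each element r of the right run, count left-run elements greater than r:
r = 20: 26, 28, 31, 34, 38, 40 → 6
r = 22: 26, 28, 31, 34, 38, 40 → 6
r = 25: 26, 28, 31, 34, 38, 40 → 6
r = 29: 31, 34, 38, 40 → 4
r = 33: 34, 38, 40 → 3
r = 42: none → 0
Cross-inversions: 6 + 6 + 6 + 4 + 3 + 0 = 25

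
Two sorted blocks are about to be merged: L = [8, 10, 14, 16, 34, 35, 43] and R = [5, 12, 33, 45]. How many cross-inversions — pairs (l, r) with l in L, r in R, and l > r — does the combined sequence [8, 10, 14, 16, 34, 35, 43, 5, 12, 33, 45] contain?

There are 15 split inversions.

Count, for every r in R, how many entries of L exceed r:
r = 5: 8, 10, 14, 16, 34, 35, 43 → 7
r = 12: 14, 16, 34, 35, 43 → 5
r = 33: 34, 35, 43 → 3
r = 45: none → 0
Cross-inversions: 7 + 5 + 3 + 0 = 15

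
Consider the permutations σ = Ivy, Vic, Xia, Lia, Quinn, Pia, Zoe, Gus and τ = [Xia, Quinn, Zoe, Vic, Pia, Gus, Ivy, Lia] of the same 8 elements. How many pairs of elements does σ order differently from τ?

Assign each item its position (1..8) in the first ordering, then rewrite the second ordering as that position sequence:
positions: Ivy→1, Vic→2, Xia→3, Lia→4, Quinn→5, Pia→6, Zoe→7, Gus→8
second ordering as positions: [3, 5, 7, 2, 6, 8, 1, 4]
Discordant pairs = inversions in this position sequence.
3: 2, 1 → 2
5: 2, 1, 4 → 3
7: 2, 6, 1, 4 → 4
2: 1 → 1
6: 1, 4 → 2
8: 1, 4 → 2
1: 0
4: 0
Total: 2 + 3 + 4 + 1 + 2 + 2 + 0 + 0 = 14

Discordant pairs: 14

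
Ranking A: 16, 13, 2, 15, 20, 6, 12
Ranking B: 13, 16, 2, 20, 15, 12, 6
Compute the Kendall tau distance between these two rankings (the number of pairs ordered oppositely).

3 discordant pairs

Assign each item its position (1..7) in the first ordering, then rewrite the second ordering as that position sequence:
positions: 16→1, 13→2, 2→3, 15→4, 20→5, 6→6, 12→7
second ordering as positions: [2, 1, 3, 5, 4, 7, 6]
Discordant pairs = inversions in this position sequence.
2: 1 → 1
1: 0
3: 0
5: 4 → 1
4: 0
7: 6 → 1
6: 0
Total: 1 + 0 + 0 + 1 + 0 + 1 + 0 = 3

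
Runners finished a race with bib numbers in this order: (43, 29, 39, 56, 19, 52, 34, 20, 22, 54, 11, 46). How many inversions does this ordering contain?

Inversions: 37

Count, for each position, how many later elements it exceeds:
43: 7
29: 4
39: 5
56: 8
19: 1
52: 5
34: 3
20: 1
22: 1
54: 2
11: 0
46: 0
Sum: 7 + 4 + 5 + 8 + 1 + 5 + 3 + 1 + 1 + 2 + 0 + 0 = 37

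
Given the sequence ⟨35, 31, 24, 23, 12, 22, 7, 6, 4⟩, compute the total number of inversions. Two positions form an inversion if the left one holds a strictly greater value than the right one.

35

Sweep left to right; for each value list the smaller values that follow it:
35: 8
31: 7
24: 6
23: 5
12: 3
22: 3
7: 2
6: 1
4: 0
Sum: 8 + 7 + 6 + 5 + 3 + 3 + 2 + 1 + 0 = 35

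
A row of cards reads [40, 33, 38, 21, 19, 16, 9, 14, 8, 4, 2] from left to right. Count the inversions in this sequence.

Sweep left to right; for each value list the smaller values that follow it:
40 → 33, 38, 21, 19, 16, 9, 14, 8, 4, 2 → 10
33 → 21, 19, 16, 9, 14, 8, 4, 2 → 8
38 → 21, 19, 16, 9, 14, 8, 4, 2 → 8
21 → 19, 16, 9, 14, 8, 4, 2 → 7
19 → 16, 9, 14, 8, 4, 2 → 6
16 → 9, 14, 8, 4, 2 → 5
9 → 8, 4, 2 → 3
14 → 8, 4, 2 → 3
8 → 4, 2 → 2
4 → 2 → 1
2 → none → 0
Sum: 10 + 8 + 8 + 7 + 6 + 5 + 3 + 3 + 2 + 1 + 0 = 53

There are 53 out-of-order pairs.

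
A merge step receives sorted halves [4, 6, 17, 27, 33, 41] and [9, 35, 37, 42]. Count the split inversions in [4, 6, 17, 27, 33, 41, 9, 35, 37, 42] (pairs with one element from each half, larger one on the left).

For each element r of the right run, count left-run elements greater than r:
r = 9: 17, 27, 33, 41 → 4
r = 35: 41 → 1
r = 37: 41 → 1
r = 42: none → 0
Cross-inversions: 4 + 1 + 1 + 0 = 6

Cross-inversions: 6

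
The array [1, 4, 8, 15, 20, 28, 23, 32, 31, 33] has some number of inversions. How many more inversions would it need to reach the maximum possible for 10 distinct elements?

Maximum inversions for 10 distinct elements is C(10, 2) = 10·9/2 = 45.
Current inversions — for each element, count later smaller elements:
1: 0
4: 0
8: 0
15: 0
20: 0
28: 1
23: 0
32: 1
31: 0
33: 0
Current total: 0 + 0 + 0 + 0 + 0 + 1 + 0 + 1 + 0 + 0 = 2
Shortfall: 45 − 2 = 43

43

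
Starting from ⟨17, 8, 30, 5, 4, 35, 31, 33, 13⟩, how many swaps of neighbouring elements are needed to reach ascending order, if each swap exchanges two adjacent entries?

Minimum adjacent swaps = number of inversions (each swap of adjacent out-of-order elements removes one inversion and no swap can remove more).
Count inversions — for each element, later elements that are smaller:
17: 8, 5, 4, 13 → 4
8: 5, 4 → 2
30: 5, 4, 13 → 3
5: 4 → 1
4: none → 0
35: 31, 33, 13 → 3
31: 13 → 1
33: 13 → 1
13: none → 0
Total inversions: 4 + 2 + 3 + 1 + 0 + 3 + 1 + 1 + 0 = 15

15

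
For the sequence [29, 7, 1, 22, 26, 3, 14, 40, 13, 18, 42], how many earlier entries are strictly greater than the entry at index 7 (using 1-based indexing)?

The element at index 7 is 14.
Elements before it: 29, 7, 1, 22, 26, 3
Those larger than 14: 29, 22, 26

3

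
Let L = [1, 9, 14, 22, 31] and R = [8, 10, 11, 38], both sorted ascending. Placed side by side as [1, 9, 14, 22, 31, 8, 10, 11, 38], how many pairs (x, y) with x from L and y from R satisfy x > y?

For each element r of the right run, count left-run elements greater than r:
r = 8: 9, 14, 22, 31 → 4
r = 10: 14, 22, 31 → 3
r = 11: 14, 22, 31 → 3
r = 38: none → 0
Cross-inversions: 4 + 3 + 3 + 0 = 10

10 split inversions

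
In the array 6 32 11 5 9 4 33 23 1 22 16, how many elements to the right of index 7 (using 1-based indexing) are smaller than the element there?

4

The element at index 7 is 33.
Elements after it: 23, 1, 22, 16
Those smaller than 33: 23, 1, 22, 16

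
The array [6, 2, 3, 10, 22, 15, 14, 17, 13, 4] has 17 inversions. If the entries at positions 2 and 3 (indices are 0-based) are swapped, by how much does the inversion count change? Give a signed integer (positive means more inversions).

Positions 2 and 3 hold 3 and 10; after swapping, the array is [6, 2, 10, 3, 22, 15, 14, 17, 13, 4].
Count, for each position, how many later elements it exceeds:
6 → 2, 3, 4 → 3
2 → none → 0
10 → 3, 4 → 2
3 → none → 0
22 → 15, 14, 17, 13, 4 → 5
15 → 14, 13, 4 → 3
14 → 13, 4 → 2
17 → 13, 4 → 2
13 → 4 → 1
4 → none → 0
Sum: 3 + 0 + 2 + 0 + 5 + 3 + 2 + 2 + 1 + 0 = 18
Change: 18 − 17 = +1

+1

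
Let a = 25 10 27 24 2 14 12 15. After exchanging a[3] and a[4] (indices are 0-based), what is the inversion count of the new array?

16

Positions 3 and 4 hold 24 and 2; after swapping, the array is [25, 10, 27, 2, 24, 14, 12, 15].
Sweep left to right; for each value list the smaller values that follow it:
25 → 10, 2, 24, 14, 12, 15 → 6
10 → 2 → 1
27 → 2, 24, 14, 12, 15 → 5
2 → none → 0
24 → 14, 12, 15 → 3
14 → 12 → 1
12 → none → 0
15 → none → 0
Sum: 6 + 1 + 5 + 0 + 3 + 1 + 0 + 0 = 16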